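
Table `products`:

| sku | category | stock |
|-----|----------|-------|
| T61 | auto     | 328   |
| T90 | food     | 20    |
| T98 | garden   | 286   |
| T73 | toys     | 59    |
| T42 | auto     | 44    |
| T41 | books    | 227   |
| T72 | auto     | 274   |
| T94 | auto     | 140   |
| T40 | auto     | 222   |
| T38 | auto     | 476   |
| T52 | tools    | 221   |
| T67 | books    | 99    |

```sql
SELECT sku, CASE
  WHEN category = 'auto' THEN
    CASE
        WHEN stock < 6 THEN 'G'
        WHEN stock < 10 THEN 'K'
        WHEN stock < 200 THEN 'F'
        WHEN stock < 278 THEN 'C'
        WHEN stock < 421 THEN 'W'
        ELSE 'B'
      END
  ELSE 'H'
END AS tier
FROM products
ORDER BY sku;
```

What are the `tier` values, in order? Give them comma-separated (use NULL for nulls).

sku=T38: category='auto' → inner[ELSE] → B
sku=T40: category='auto' → inner[stock < 278] → C
sku=T41: category='books' → outer ELSE → H
sku=T42: category='auto' → inner[stock < 200] → F
sku=T52: category='tools' → outer ELSE → H
sku=T61: category='auto' → inner[stock < 421] → W
sku=T67: category='books' → outer ELSE → H
sku=T72: category='auto' → inner[stock < 278] → C
sku=T73: category='toys' → outer ELSE → H
sku=T90: category='food' → outer ELSE → H
sku=T94: category='auto' → inner[stock < 200] → F
sku=T98: category='garden' → outer ELSE → H

B, C, H, F, H, W, H, C, H, H, F, H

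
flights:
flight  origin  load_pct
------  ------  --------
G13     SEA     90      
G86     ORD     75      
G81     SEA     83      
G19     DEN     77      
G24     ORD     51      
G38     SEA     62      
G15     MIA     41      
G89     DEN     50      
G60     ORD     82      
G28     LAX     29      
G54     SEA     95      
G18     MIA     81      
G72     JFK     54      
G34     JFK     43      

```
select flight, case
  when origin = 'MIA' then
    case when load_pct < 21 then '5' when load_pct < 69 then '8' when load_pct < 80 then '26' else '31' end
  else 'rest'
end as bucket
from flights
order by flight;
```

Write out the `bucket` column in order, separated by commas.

rest, 8, 31, rest, rest, rest, rest, rest, rest, rest, rest, rest, rest, rest

flight=G13: origin='SEA' → outer ELSE → rest
flight=G15: origin='MIA' → inner[load_pct < 69] → 8
flight=G18: origin='MIA' → inner[ELSE] → 31
flight=G19: origin='DEN' → outer ELSE → rest
flight=G24: origin='ORD' → outer ELSE → rest
flight=G28: origin='LAX' → outer ELSE → rest
flight=G34: origin='JFK' → outer ELSE → rest
flight=G38: origin='SEA' → outer ELSE → rest
flight=G54: origin='SEA' → outer ELSE → rest
flight=G60: origin='ORD' → outer ELSE → rest
flight=G72: origin='JFK' → outer ELSE → rest
flight=G81: origin='SEA' → outer ELSE → rest
flight=G86: origin='ORD' → outer ELSE → rest
flight=G89: origin='DEN' → outer ELSE → rest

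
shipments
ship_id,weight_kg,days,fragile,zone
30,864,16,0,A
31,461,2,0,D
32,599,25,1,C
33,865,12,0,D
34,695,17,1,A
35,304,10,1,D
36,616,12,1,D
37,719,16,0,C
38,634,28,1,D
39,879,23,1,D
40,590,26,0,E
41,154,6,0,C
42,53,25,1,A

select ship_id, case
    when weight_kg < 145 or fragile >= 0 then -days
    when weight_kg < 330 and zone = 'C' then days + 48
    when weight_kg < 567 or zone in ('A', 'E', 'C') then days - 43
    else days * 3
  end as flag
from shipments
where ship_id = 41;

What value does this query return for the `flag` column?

ship_id = 41: weight_kg=154, days=6, fragile=0, zone=C.
weight_kg < 145 or fragile >= 0 → true → -6

-6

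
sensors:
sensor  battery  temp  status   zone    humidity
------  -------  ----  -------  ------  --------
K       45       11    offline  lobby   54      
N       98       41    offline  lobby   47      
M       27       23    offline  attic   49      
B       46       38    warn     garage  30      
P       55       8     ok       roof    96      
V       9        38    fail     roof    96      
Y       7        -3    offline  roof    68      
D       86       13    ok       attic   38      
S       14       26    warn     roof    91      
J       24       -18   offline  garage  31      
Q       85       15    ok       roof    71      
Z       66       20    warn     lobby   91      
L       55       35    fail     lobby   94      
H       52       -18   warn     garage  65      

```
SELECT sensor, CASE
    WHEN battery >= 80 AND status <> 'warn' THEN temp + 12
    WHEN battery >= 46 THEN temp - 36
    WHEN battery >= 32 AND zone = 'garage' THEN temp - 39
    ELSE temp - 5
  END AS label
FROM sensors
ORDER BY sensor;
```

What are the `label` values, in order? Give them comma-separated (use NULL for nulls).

2, 25, -54, -23, 6, -1, 18, 53, -28, 27, 21, 33, -8, -16

sensor=B: battery >= 46 → 2
sensor=D: battery >= 80 AND status <> 'warn' → 25
sensor=H: battery >= 46 → -54
sensor=J: ELSE → -23
sensor=K: ELSE → 6
sensor=L: battery >= 46 → -1
sensor=M: ELSE → 18
sensor=N: battery >= 80 AND status <> 'warn' → 53
sensor=P: battery >= 46 → -28
sensor=Q: battery >= 80 AND status <> 'warn' → 27
sensor=S: ELSE → 21
sensor=V: ELSE → 33
sensor=Y: ELSE → -8
sensor=Z: battery >= 46 → -16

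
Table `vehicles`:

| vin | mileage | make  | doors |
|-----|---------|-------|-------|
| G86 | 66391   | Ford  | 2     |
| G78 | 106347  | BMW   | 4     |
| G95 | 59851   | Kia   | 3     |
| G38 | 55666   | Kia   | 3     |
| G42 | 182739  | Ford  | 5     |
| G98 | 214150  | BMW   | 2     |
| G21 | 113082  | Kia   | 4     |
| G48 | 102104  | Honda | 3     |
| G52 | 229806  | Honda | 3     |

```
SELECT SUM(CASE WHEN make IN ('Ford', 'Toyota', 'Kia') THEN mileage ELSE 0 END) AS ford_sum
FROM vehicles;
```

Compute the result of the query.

vin=G86: ✓ → 66391
vin=G78: ✗
vin=G95: ✓ → 59851
vin=G38: ✓ → 55666
vin=G42: ✓ → 182739
vin=G98: ✗
vin=G21: ✓ → 113082
vin=G48: ✗
vin=G52: ✗
ford_sum = 66391 + 59851 + 55666 + 182739 + 113082 = 477729

477729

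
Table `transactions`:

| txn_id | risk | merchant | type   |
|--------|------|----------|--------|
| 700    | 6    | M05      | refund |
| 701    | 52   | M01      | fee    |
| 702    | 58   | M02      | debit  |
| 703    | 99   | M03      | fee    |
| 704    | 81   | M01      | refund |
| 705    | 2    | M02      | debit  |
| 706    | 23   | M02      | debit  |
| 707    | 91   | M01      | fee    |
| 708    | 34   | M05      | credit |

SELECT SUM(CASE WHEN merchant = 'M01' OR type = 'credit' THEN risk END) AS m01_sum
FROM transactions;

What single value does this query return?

258

txn_id=700: ✗
txn_id=701: ✓ → 52
txn_id=702: ✗
txn_id=703: ✗
txn_id=704: ✓ → 81
txn_id=705: ✗
txn_id=706: ✗
txn_id=707: ✓ → 91
txn_id=708: ✓ → 34
m01_sum = 52 + 81 + 91 + 34 = 258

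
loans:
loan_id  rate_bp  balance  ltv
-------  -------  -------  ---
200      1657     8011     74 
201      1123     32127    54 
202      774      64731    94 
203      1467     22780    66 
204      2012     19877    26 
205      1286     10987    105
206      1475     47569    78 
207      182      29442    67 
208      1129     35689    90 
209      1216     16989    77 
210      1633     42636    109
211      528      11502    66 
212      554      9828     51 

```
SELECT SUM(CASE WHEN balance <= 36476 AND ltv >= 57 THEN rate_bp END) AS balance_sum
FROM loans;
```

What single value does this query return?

loan_id=200: ✓ → 1657
loan_id=201: ✗
loan_id=202: ✗
loan_id=203: ✓ → 1467
loan_id=204: ✗
loan_id=205: ✓ → 1286
loan_id=206: ✗
loan_id=207: ✓ → 182
loan_id=208: ✓ → 1129
loan_id=209: ✓ → 1216
loan_id=210: ✗
loan_id=211: ✓ → 528
loan_id=212: ✗
balance_sum = 1657 + 1467 + 1286 + 182 + 1129 + 1216 + 528 = 7465

7465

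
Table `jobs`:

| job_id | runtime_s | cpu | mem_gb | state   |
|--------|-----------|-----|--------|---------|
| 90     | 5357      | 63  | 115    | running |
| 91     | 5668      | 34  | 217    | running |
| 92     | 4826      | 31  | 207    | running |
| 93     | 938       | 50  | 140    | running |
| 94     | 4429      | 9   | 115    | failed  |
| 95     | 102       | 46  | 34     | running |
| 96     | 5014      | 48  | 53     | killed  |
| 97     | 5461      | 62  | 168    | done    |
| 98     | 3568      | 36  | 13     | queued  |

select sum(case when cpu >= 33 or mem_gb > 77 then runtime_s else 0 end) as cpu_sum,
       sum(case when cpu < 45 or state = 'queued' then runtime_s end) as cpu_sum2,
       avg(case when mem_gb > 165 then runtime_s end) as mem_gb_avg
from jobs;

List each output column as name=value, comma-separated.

[cpu_sum: cpu >= 33 or mem_gb > 77]
job_id=90: ✓ → 5357
job_id=91: ✓ → 5668
job_id=92: ✓ → 4826
job_id=93: ✓ → 938
job_id=94: ✓ → 4429
job_id=95: ✓ → 102
job_id=96: ✓ → 5014
job_id=97: ✓ → 5461
job_id=98: ✓ → 3568
cpu_sum = 5357 + 5668 + 4826 + 938 + 4429 + 102 + 5014 + 5461 + 3568 = 35363
—
[cpu_sum2: cpu < 45 or state = 'queued']
job_id=90: ✗
job_id=91: ✓ → 5668
job_id=92: ✓ → 4826
job_id=93: ✗
job_id=94: ✓ → 4429
job_id=95: ✗
job_id=96: ✗
job_id=97: ✗
job_id=98: ✓ → 3568
cpu_sum2 = 5668 + 4826 + 4429 + 3568 = 18491
—
[mem_gb_avg: mem_gb > 165]
job_id=90: ✗
job_id=91: ✓ → 5668
job_id=92: ✓ → 4826
job_id=93: ✗
job_id=94: ✗
job_id=95: ✗
job_id=96: ✗
job_id=97: ✓ → 5461
job_id=98: ✗
mem_gb_avg = (5668 + 4826 + 5461) / 3 = 5318.3333333333

cpu_sum=35363, cpu_sum2=18491, mem_gb_avg=5318.3333333333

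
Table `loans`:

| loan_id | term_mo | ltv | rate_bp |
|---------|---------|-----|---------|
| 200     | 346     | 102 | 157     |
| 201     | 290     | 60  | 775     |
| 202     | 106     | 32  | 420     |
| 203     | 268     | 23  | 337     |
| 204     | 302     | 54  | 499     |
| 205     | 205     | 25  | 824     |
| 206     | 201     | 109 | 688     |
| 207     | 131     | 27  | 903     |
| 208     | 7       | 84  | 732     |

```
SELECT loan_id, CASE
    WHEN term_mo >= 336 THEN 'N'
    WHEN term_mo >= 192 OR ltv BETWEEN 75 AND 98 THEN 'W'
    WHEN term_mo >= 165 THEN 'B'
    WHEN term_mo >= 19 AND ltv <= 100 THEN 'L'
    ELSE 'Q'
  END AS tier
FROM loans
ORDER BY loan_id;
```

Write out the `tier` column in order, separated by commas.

N, W, L, W, W, W, W, L, W

loan_id=200: term_mo >= 336 → N
loan_id=201: term_mo >= 192 OR ltv BETWEEN 75 AND 98 → W
loan_id=202: term_mo >= 19 AND ltv <= 100 → L
loan_id=203: term_mo >= 192 OR ltv BETWEEN 75 AND 98 → W
loan_id=204: term_mo >= 192 OR ltv BETWEEN 75 AND 98 → W
loan_id=205: term_mo >= 192 OR ltv BETWEEN 75 AND 98 → W
loan_id=206: term_mo >= 192 OR ltv BETWEEN 75 AND 98 → W
loan_id=207: term_mo >= 19 AND ltv <= 100 → L
loan_id=208: term_mo >= 192 OR ltv BETWEEN 75 AND 98 → W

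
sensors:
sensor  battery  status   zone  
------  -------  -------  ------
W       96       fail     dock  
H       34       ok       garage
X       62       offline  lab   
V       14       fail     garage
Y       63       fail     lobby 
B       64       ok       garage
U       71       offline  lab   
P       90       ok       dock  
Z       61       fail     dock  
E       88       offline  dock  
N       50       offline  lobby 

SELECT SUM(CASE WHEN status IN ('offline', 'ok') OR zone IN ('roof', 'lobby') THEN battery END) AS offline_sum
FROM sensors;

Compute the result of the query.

sensor=W: ✗
sensor=H: ✓ → 34
sensor=X: ✓ → 62
sensor=V: ✗
sensor=Y: ✓ → 63
sensor=B: ✓ → 64
sensor=U: ✓ → 71
sensor=P: ✓ → 90
sensor=Z: ✗
sensor=E: ✓ → 88
sensor=N: ✓ → 50
offline_sum = 34 + 62 + 63 + 64 + 71 + 90 + 88 + 50 = 522

522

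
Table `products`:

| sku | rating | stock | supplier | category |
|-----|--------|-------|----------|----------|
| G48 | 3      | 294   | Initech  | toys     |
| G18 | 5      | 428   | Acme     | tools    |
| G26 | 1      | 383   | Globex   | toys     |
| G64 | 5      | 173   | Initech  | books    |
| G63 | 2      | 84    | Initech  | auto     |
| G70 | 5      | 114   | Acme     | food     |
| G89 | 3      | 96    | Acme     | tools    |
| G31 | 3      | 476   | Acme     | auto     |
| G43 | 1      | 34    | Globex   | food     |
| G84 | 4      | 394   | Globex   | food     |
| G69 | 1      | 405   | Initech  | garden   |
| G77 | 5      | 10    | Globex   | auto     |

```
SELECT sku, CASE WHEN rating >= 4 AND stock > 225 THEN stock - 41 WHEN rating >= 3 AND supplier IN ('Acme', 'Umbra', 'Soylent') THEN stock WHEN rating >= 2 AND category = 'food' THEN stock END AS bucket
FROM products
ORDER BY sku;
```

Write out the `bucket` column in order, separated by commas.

sku=G18: rating >= 4 AND stock > 225 → 387
sku=G26: (no match → NULL) → NULL
sku=G31: rating >= 3 AND supplier IN ('Acme', 'Umbra', 'Soylent') → 476
sku=G43: (no match → NULL) → NULL
sku=G48: (no match → NULL) → NULL
sku=G63: (no match → NULL) → NULL
sku=G64: (no match → NULL) → NULL
sku=G69: (no match → NULL) → NULL
sku=G70: rating >= 3 AND supplier IN ('Acme', 'Umbra', 'Soylent') → 114
sku=G77: (no match → NULL) → NULL
sku=G84: rating >= 4 AND stock > 225 → 353
sku=G89: rating >= 3 AND supplier IN ('Acme', 'Umbra', 'Soylent') → 96

387, NULL, 476, NULL, NULL, NULL, NULL, NULL, 114, NULL, 353, 96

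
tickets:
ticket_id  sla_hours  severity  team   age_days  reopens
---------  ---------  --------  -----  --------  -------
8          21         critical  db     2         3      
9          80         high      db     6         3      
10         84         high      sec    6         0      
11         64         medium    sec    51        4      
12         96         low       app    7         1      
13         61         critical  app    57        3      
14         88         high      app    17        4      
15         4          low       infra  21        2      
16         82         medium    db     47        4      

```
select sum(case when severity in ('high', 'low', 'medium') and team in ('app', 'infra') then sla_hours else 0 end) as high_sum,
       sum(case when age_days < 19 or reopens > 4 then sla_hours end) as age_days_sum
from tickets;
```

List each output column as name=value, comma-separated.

high_sum=188, age_days_sum=369

[high_sum: severity in ('high', 'low', 'medium') and team in ('app', 'infra')]
ticket_id=8: ✗
ticket_id=9: ✗
ticket_id=10: ✗
ticket_id=11: ✗
ticket_id=12: ✓ → 96
ticket_id=13: ✗
ticket_id=14: ✓ → 88
ticket_id=15: ✓ → 4
ticket_id=16: ✗
high_sum = 96 + 88 + 4 = 188
—
[age_days_sum: age_days < 19 or reopens > 4]
ticket_id=8: ✓ → 21
ticket_id=9: ✓ → 80
ticket_id=10: ✓ → 84
ticket_id=11: ✗
ticket_id=12: ✓ → 96
ticket_id=13: ✗
ticket_id=14: ✓ → 88
ticket_id=15: ✗
ticket_id=16: ✗
age_days_sum = 21 + 80 + 84 + 96 + 88 = 369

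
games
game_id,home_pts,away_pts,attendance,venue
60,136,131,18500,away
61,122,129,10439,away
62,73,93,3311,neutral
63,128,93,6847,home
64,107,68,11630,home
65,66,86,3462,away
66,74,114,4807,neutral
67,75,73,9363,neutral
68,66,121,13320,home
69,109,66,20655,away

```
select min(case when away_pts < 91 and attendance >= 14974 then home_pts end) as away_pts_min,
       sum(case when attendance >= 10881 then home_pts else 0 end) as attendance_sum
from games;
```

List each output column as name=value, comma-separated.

away_pts_min=109, attendance_sum=418

[away_pts_min: away_pts < 91 and attendance >= 14974]
game_id=60: ✗
game_id=61: ✗
game_id=62: ✗
game_id=63: ✗
game_id=64: ✗
game_id=65: ✗
game_id=66: ✗
game_id=67: ✗
game_id=68: ✗
game_id=69: ✓ → 109
away_pts_min = MIN(109) = 109
—
[attendance_sum: attendance >= 10881]
game_id=60: ✓ → 136
game_id=61: ✗
game_id=62: ✗
game_id=63: ✗
game_id=64: ✓ → 107
game_id=65: ✗
game_id=66: ✗
game_id=67: ✗
game_id=68: ✓ → 66
game_id=69: ✓ → 109
attendance_sum = 136 + 107 + 66 + 109 = 418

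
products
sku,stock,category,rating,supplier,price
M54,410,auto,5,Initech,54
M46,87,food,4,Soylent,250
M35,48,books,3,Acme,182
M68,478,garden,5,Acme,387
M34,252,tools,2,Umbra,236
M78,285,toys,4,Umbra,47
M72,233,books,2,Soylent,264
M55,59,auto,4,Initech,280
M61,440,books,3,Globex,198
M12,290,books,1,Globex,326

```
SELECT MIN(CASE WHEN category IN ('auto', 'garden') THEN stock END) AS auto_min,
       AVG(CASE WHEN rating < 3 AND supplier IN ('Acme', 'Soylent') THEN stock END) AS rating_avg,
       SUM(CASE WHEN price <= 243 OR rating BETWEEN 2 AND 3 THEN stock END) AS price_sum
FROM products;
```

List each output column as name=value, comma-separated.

auto_min=59, rating_avg=233, price_sum=1668

[auto_min: category IN ('auto', 'garden')]
sku=M54: ✓ → 410
sku=M46: ✗
sku=M35: ✗
sku=M68: ✓ → 478
sku=M34: ✗
sku=M78: ✗
sku=M72: ✗
sku=M55: ✓ → 59
sku=M61: ✗
sku=M12: ✗
auto_min = MIN(410, 478, 59) = 59
—
[rating_avg: rating < 3 AND supplier IN ('Acme', 'Soylent')]
sku=M54: ✗
sku=M46: ✗
sku=M35: ✗
sku=M68: ✗
sku=M34: ✗
sku=M78: ✗
sku=M72: ✓ → 233
sku=M55: ✗
sku=M61: ✗
sku=M12: ✗
rating_avg = 233
—
[price_sum: price <= 243 OR rating BETWEEN 2 AND 3]
sku=M54: ✓ → 410
sku=M46: ✗
sku=M35: ✓ → 48
sku=M68: ✗
sku=M34: ✓ → 252
sku=M78: ✓ → 285
sku=M72: ✓ → 233
sku=M55: ✗
sku=M61: ✓ → 440
sku=M12: ✗
price_sum = 410 + 48 + 252 + 285 + 233 + 440 = 1668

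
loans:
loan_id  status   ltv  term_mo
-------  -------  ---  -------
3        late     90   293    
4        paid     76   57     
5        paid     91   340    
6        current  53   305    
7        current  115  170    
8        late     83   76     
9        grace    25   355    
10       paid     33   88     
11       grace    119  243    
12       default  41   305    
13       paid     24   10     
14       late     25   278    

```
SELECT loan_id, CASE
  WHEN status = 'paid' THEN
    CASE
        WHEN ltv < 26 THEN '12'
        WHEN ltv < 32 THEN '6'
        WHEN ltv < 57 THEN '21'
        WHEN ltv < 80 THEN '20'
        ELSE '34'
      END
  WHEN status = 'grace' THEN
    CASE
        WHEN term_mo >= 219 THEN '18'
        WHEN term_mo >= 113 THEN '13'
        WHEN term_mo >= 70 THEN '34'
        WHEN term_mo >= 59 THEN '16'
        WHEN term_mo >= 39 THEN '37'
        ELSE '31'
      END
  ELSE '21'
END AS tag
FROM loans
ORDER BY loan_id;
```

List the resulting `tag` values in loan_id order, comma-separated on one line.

21, 20, 34, 21, 21, 21, 18, 21, 18, 21, 12, 21

loan_id=3: status='late' → outer ELSE → 21
loan_id=4: status='paid' → inner[ltv < 80] → 20
loan_id=5: status='paid' → inner[ELSE] → 34
loan_id=6: status='current' → outer ELSE → 21
loan_id=7: status='current' → outer ELSE → 21
loan_id=8: status='late' → outer ELSE → 21
loan_id=9: status='grace' → inner[term_mo >= 219] → 18
loan_id=10: status='paid' → inner[ltv < 57] → 21
loan_id=11: status='grace' → inner[term_mo >= 219] → 18
loan_id=12: status='default' → outer ELSE → 21
loan_id=13: status='paid' → inner[ltv < 26] → 12
loan_id=14: status='late' → outer ELSE → 21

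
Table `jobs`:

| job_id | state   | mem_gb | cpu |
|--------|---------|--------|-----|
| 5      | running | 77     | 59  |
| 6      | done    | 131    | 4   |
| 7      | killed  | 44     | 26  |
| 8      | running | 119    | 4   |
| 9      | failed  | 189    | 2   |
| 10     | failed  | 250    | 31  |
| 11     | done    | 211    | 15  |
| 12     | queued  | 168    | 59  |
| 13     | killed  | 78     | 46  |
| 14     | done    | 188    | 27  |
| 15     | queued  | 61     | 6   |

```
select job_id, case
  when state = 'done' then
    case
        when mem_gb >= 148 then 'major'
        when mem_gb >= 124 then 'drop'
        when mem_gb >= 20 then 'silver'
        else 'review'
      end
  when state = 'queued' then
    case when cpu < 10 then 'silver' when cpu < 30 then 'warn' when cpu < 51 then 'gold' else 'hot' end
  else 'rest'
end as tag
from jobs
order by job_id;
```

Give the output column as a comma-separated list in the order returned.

rest, drop, rest, rest, rest, rest, major, hot, rest, major, silver

job_id=5: state='running' → outer ELSE → rest
job_id=6: state='done' → inner[mem_gb >= 124] → drop
job_id=7: state='killed' → outer ELSE → rest
job_id=8: state='running' → outer ELSE → rest
job_id=9: state='failed' → outer ELSE → rest
job_id=10: state='failed' → outer ELSE → rest
job_id=11: state='done' → inner[mem_gb >= 148] → major
job_id=12: state='queued' → inner[ELSE] → hot
job_id=13: state='killed' → outer ELSE → rest
job_id=14: state='done' → inner[mem_gb >= 148] → major
job_id=15: state='queued' → inner[cpu < 10] → silver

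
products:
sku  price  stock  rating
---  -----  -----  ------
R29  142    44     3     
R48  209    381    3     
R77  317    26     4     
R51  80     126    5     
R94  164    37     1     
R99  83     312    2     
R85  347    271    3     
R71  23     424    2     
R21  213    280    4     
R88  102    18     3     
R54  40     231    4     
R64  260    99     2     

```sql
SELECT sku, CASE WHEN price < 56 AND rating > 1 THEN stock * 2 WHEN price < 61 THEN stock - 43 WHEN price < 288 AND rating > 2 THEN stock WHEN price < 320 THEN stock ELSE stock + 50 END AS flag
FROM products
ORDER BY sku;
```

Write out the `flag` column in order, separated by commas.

sku=R21: price < 288 AND rating > 2 → 280
sku=R29: price < 288 AND rating > 2 → 44
sku=R48: price < 288 AND rating > 2 → 381
sku=R51: price < 288 AND rating > 2 → 126
sku=R54: price < 56 AND rating > 1 → 462
sku=R64: price < 320 → 99
sku=R71: price < 56 AND rating > 1 → 848
sku=R77: price < 320 → 26
sku=R85: ELSE → 321
sku=R88: price < 288 AND rating > 2 → 18
sku=R94: price < 320 → 37
sku=R99: price < 320 → 312

280, 44, 381, 126, 462, 99, 848, 26, 321, 18, 37, 312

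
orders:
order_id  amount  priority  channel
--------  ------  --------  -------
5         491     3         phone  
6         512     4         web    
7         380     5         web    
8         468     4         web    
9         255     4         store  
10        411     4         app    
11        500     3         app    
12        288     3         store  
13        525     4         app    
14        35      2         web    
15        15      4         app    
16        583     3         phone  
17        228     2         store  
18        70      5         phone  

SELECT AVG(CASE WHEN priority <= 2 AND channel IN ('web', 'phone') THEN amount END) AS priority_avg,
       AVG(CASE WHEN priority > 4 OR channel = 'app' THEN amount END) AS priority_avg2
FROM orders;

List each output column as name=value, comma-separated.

[priority_avg: priority <= 2 AND channel IN ('web', 'phone')]
order_id=5: ✗
order_id=6: ✗
order_id=7: ✗
order_id=8: ✗
order_id=9: ✗
order_id=10: ✗
order_id=11: ✗
order_id=12: ✗
order_id=13: ✗
order_id=14: ✓ → 35
order_id=15: ✗
order_id=16: ✗
order_id=17: ✗
order_id=18: ✗
priority_avg = 35
—
[priority_avg2: priority > 4 OR channel = 'app']
order_id=5: ✗
order_id=6: ✗
order_id=7: ✓ → 380
order_id=8: ✗
order_id=9: ✗
order_id=10: ✓ → 411
order_id=11: ✓ → 500
order_id=12: ✗
order_id=13: ✓ → 525
order_id=14: ✗
order_id=15: ✓ → 15
order_id=16: ✗
order_id=17: ✗
order_id=18: ✓ → 70
priority_avg2 = (380 + 411 + 500 + 525 + 15 + 70) / 6 = 316.8333333333

priority_avg=35, priority_avg2=316.8333333333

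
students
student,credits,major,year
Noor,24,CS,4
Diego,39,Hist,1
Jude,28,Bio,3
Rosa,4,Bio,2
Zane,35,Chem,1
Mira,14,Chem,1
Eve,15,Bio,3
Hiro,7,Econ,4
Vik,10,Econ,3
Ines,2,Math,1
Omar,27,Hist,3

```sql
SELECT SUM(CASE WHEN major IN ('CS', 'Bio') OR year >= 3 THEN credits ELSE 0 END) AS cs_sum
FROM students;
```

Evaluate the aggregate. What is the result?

student=Noor: ✓ → 24
student=Diego: ✗
student=Jude: ✓ → 28
student=Rosa: ✓ → 4
student=Zane: ✗
student=Mira: ✗
student=Eve: ✓ → 15
student=Hiro: ✓ → 7
student=Vik: ✓ → 10
student=Ines: ✗
student=Omar: ✓ → 27
cs_sum = 24 + 28 + 4 + 15 + 7 + 10 + 27 = 115

115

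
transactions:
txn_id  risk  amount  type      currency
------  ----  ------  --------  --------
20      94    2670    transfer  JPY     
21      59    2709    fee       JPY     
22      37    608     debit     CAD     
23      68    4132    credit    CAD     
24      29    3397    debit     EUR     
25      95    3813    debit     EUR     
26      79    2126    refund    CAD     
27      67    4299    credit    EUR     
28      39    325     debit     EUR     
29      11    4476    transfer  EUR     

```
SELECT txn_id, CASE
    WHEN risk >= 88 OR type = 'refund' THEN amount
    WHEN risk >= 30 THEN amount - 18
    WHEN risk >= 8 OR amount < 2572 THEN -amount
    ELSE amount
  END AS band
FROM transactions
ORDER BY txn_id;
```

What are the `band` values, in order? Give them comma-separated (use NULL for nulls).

2670, 2691, 590, 4114, -3397, 3813, 2126, 4281, 307, -4476

txn_id=20: risk >= 88 OR type = 'refund' → 2670
txn_id=21: risk >= 30 → 2691
txn_id=22: risk >= 30 → 590
txn_id=23: risk >= 30 → 4114
txn_id=24: risk >= 8 OR amount < 2572 → -3397
txn_id=25: risk >= 88 OR type = 'refund' → 3813
txn_id=26: risk >= 88 OR type = 'refund' → 2126
txn_id=27: risk >= 30 → 4281
txn_id=28: risk >= 30 → 307
txn_id=29: risk >= 8 OR amount < 2572 → -4476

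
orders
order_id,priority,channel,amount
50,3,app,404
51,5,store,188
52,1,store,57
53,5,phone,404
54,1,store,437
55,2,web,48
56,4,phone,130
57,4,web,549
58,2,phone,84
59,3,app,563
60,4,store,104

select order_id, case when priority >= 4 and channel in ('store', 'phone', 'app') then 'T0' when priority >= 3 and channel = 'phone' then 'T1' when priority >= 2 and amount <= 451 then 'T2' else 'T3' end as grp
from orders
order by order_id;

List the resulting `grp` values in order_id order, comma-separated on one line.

order_id=50: priority >= 2 and amount <= 451 → T2
order_id=51: priority >= 4 and channel in ('store', 'phone', 'app') → T0
order_id=52: ELSE → T3
order_id=53: priority >= 4 and channel in ('store', 'phone', 'app') → T0
order_id=54: ELSE → T3
order_id=55: priority >= 2 and amount <= 451 → T2
order_id=56: priority >= 4 and channel in ('store', 'phone', 'app') → T0
order_id=57: ELSE → T3
order_id=58: priority >= 2 and amount <= 451 → T2
order_id=59: ELSE → T3
order_id=60: priority >= 4 and channel in ('store', 'phone', 'app') → T0

T2, T0, T3, T0, T3, T2, T0, T3, T2, T3, T0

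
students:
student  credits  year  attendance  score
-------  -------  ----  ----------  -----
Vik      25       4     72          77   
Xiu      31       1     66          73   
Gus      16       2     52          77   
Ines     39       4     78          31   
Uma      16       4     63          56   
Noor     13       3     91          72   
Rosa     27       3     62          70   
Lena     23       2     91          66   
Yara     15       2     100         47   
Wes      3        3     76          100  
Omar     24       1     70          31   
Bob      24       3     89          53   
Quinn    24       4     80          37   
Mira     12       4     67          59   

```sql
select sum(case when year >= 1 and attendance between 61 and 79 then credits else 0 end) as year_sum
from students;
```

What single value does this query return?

177

student=Vik: ✓ → 25
student=Xiu: ✓ → 31
student=Gus: ✗
student=Ines: ✓ → 39
student=Uma: ✓ → 16
student=Noor: ✗
student=Rosa: ✓ → 27
student=Lena: ✗
student=Yara: ✗
student=Wes: ✓ → 3
student=Omar: ✓ → 24
student=Bob: ✗
student=Quinn: ✗
student=Mira: ✓ → 12
year_sum = 25 + 31 + 39 + 16 + 27 + 3 + 24 + 12 = 177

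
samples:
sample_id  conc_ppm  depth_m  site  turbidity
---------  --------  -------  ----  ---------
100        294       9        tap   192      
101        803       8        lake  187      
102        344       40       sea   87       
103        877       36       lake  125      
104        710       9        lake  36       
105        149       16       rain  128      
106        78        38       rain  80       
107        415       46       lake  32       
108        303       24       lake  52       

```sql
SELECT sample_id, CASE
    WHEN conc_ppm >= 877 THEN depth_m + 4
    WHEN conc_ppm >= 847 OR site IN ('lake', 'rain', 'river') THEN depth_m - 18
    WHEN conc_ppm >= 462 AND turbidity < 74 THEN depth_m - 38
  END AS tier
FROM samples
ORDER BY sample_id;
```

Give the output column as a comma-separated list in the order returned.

sample_id=100: (no match → NULL) → NULL
sample_id=101: conc_ppm >= 847 OR site IN ('lake', 'rain', 'river') → -10
sample_id=102: (no match → NULL) → NULL
sample_id=103: conc_ppm >= 877 → 40
sample_id=104: conc_ppm >= 847 OR site IN ('lake', 'rain', 'river') → -9
sample_id=105: conc_ppm >= 847 OR site IN ('lake', 'rain', 'river') → -2
sample_id=106: conc_ppm >= 847 OR site IN ('lake', 'rain', 'river') → 20
sample_id=107: conc_ppm >= 847 OR site IN ('lake', 'rain', 'river') → 28
sample_id=108: conc_ppm >= 847 OR site IN ('lake', 'rain', 'river') → 6

NULL, -10, NULL, 40, -9, -2, 20, 28, 6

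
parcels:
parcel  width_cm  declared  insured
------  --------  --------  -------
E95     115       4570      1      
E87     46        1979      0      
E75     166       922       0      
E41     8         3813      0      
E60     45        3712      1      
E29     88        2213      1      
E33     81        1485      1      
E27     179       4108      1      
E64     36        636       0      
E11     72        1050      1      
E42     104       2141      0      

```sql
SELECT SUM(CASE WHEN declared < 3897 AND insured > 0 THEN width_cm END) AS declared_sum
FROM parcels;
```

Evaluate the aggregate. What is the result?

parcel=E95: ✗
parcel=E87: ✗
parcel=E75: ✗
parcel=E41: ✗
parcel=E60: ✓ → 45
parcel=E29: ✓ → 88
parcel=E33: ✓ → 81
parcel=E27: ✗
parcel=E64: ✗
parcel=E11: ✓ → 72
parcel=E42: ✗
declared_sum = 45 + 88 + 81 + 72 = 286

286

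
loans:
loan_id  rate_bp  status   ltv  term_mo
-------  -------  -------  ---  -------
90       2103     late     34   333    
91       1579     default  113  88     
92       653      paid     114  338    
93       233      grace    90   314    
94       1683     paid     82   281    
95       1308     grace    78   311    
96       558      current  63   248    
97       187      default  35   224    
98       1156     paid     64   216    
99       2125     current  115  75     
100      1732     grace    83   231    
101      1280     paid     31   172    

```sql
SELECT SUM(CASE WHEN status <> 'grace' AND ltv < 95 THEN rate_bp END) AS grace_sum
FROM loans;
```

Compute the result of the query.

6967

loan_id=90: ✓ → 2103
loan_id=91: ✗
loan_id=92: ✗
loan_id=93: ✗
loan_id=94: ✓ → 1683
loan_id=95: ✗
loan_id=96: ✓ → 558
loan_id=97: ✓ → 187
loan_id=98: ✓ → 1156
loan_id=99: ✗
loan_id=100: ✗
loan_id=101: ✓ → 1280
grace_sum = 2103 + 1683 + 558 + 187 + 1156 + 1280 = 6967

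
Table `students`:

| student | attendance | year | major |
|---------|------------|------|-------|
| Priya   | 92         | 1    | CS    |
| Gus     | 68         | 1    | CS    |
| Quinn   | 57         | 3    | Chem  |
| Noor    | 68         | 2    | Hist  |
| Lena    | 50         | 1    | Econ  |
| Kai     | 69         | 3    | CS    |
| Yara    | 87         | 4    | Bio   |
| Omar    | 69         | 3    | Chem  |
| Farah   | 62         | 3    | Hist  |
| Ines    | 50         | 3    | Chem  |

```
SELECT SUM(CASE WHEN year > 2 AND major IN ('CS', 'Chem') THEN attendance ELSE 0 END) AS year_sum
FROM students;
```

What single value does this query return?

245

student=Priya: ✗
student=Gus: ✗
student=Quinn: ✓ → 57
student=Noor: ✗
student=Lena: ✗
student=Kai: ✓ → 69
student=Yara: ✗
student=Omar: ✓ → 69
student=Farah: ✗
student=Ines: ✓ → 50
year_sum = 57 + 69 + 69 + 50 = 245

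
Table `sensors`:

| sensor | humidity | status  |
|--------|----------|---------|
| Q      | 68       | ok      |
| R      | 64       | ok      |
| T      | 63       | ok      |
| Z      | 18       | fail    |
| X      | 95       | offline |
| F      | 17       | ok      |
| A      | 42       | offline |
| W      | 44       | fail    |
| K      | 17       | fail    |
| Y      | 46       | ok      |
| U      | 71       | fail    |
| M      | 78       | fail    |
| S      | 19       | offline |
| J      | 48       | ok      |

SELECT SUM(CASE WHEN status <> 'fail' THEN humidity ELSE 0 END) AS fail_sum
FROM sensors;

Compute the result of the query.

462

sensor=Q: ✓ → 68
sensor=R: ✓ → 64
sensor=T: ✓ → 63
sensor=Z: ✗
sensor=X: ✓ → 95
sensor=F: ✓ → 17
sensor=A: ✓ → 42
sensor=W: ✗
sensor=K: ✗
sensor=Y: ✓ → 46
sensor=U: ✗
sensor=M: ✗
sensor=S: ✓ → 19
sensor=J: ✓ → 48
fail_sum = 68 + 64 + 63 + 95 + 17 + 42 + 46 + 19 + 48 = 462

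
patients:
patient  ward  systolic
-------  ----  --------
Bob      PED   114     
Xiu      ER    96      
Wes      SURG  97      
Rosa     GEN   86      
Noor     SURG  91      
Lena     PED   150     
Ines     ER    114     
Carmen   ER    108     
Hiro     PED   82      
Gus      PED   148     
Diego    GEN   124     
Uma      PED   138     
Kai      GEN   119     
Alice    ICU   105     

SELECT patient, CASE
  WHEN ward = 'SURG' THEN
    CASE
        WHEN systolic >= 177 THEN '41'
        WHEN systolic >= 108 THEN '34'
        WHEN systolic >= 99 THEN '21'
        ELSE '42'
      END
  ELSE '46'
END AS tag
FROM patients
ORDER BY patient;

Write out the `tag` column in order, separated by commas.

46, 46, 46, 46, 46, 46, 46, 46, 46, 42, 46, 46, 42, 46

patient=Alice: ward='ICU' → outer ELSE → 46
patient=Bob: ward='PED' → outer ELSE → 46
patient=Carmen: ward='ER' → outer ELSE → 46
patient=Diego: ward='GEN' → outer ELSE → 46
patient=Gus: ward='PED' → outer ELSE → 46
patient=Hiro: ward='PED' → outer ELSE → 46
patient=Ines: ward='ER' → outer ELSE → 46
patient=Kai: ward='GEN' → outer ELSE → 46
patient=Lena: ward='PED' → outer ELSE → 46
patient=Noor: ward='SURG' → inner[ELSE] → 42
patient=Rosa: ward='GEN' → outer ELSE → 46
patient=Uma: ward='PED' → outer ELSE → 46
patient=Wes: ward='SURG' → inner[ELSE] → 42
patient=Xiu: ward='ER' → outer ELSE → 46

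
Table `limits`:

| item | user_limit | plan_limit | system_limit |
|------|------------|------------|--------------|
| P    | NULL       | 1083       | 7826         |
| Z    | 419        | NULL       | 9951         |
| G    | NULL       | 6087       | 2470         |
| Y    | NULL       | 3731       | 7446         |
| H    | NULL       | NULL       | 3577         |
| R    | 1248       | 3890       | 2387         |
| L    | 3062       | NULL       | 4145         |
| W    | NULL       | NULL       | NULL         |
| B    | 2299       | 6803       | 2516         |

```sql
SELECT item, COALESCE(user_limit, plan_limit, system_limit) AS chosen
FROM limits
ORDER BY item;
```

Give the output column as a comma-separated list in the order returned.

item=B: user_limit=2299 → 2299
item=G: user_limit=NULL, plan_limit=6087 → 6087
item=H: user_limit=NULL, plan_limit=NULL, system_limit=3577 → 3577
item=L: user_limit=3062 → 3062
item=P: user_limit=NULL, plan_limit=1083 → 1083
item=R: user_limit=1248 → 1248
item=W: user_limit=NULL, plan_limit=NULL, system_limit=NULL (all NULL) → NULL
item=Y: user_limit=NULL, plan_limit=3731 → 3731
item=Z: user_limit=419 → 419

2299, 6087, 3577, 3062, 1083, 1248, NULL, 3731, 419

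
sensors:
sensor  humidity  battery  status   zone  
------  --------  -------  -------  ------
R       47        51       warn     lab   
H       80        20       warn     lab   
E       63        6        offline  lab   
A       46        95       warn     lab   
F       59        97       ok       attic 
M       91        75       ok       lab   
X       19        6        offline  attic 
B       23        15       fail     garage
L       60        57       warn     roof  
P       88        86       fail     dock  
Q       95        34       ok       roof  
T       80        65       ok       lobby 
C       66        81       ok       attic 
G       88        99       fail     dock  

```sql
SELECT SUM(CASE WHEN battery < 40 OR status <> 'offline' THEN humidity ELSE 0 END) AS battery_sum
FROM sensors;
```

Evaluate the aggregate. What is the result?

905

sensor=R: ✓ → 47
sensor=H: ✓ → 80
sensor=E: ✓ → 63
sensor=A: ✓ → 46
sensor=F: ✓ → 59
sensor=M: ✓ → 91
sensor=X: ✓ → 19
sensor=B: ✓ → 23
sensor=L: ✓ → 60
sensor=P: ✓ → 88
sensor=Q: ✓ → 95
sensor=T: ✓ → 80
sensor=C: ✓ → 66
sensor=G: ✓ → 88
battery_sum = 47 + 80 + 63 + 46 + 59 + 91 + 19 + 23 + 60 + 88 + 95 + 80 + 66 + 88 = 905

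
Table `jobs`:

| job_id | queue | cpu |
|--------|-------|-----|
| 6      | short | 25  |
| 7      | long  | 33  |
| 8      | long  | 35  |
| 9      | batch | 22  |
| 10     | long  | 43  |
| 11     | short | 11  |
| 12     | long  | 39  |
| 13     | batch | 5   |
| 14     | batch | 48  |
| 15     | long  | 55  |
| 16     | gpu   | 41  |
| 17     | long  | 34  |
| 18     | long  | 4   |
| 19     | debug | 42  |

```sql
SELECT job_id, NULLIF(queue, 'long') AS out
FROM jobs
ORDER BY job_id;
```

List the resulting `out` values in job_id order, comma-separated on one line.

job_id=6: queue=short vs long: differ → short
job_id=7: queue=long vs long: equal → NULL
job_id=8: queue=long vs long: equal → NULL
job_id=9: queue=batch vs long: differ → batch
job_id=10: queue=long vs long: equal → NULL
job_id=11: queue=short vs long: differ → short
job_id=12: queue=long vs long: equal → NULL
job_id=13: queue=batch vs long: differ → batch
job_id=14: queue=batch vs long: differ → batch
job_id=15: queue=long vs long: equal → NULL
job_id=16: queue=gpu vs long: differ → gpu
job_id=17: queue=long vs long: equal → NULL
job_id=18: queue=long vs long: equal → NULL
job_id=19: queue=debug vs long: differ → debug

short, NULL, NULL, batch, NULL, short, NULL, batch, batch, NULL, gpu, NULL, NULL, debug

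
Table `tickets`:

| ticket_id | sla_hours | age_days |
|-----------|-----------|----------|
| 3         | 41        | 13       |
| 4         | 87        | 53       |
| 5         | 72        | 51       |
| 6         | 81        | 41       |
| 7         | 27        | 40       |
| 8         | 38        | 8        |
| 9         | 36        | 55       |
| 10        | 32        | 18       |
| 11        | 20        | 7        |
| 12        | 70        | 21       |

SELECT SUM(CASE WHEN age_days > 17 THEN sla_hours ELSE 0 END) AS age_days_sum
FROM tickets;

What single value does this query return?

405

ticket_id=3: ✗
ticket_id=4: ✓ → 87
ticket_id=5: ✓ → 72
ticket_id=6: ✓ → 81
ticket_id=7: ✓ → 27
ticket_id=8: ✗
ticket_id=9: ✓ → 36
ticket_id=10: ✓ → 32
ticket_id=11: ✗
ticket_id=12: ✓ → 70
age_days_sum = 87 + 72 + 81 + 27 + 36 + 32 + 70 = 405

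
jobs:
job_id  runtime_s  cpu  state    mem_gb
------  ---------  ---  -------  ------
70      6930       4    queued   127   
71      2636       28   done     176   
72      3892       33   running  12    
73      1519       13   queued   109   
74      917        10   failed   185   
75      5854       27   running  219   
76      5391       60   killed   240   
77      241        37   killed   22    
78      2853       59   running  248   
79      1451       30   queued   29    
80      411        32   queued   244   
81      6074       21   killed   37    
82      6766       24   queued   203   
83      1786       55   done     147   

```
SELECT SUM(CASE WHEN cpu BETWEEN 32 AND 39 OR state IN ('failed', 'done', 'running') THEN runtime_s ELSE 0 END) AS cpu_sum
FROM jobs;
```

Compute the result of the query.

18590

job_id=70: ✗
job_id=71: ✓ → 2636
job_id=72: ✓ → 3892
job_id=73: ✗
job_id=74: ✓ → 917
job_id=75: ✓ → 5854
job_id=76: ✗
job_id=77: ✓ → 241
job_id=78: ✓ → 2853
job_id=79: ✗
job_id=80: ✓ → 411
job_id=81: ✗
job_id=82: ✗
job_id=83: ✓ → 1786
cpu_sum = 2636 + 3892 + 917 + 5854 + 241 + 2853 + 411 + 1786 = 18590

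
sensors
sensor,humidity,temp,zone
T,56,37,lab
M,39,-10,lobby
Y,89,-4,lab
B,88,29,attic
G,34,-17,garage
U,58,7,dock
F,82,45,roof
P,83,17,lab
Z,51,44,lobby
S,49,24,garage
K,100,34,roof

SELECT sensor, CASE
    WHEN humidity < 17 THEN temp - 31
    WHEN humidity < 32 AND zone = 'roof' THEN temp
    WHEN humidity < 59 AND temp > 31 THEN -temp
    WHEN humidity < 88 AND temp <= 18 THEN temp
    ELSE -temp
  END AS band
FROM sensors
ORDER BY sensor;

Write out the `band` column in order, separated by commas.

sensor=B: ELSE → -29
sensor=F: ELSE → -45
sensor=G: humidity < 88 AND temp <= 18 → -17
sensor=K: ELSE → -34
sensor=M: humidity < 88 AND temp <= 18 → -10
sensor=P: humidity < 88 AND temp <= 18 → 17
sensor=S: ELSE → -24
sensor=T: humidity < 59 AND temp > 31 → -37
sensor=U: humidity < 88 AND temp <= 18 → 7
sensor=Y: ELSE → 4
sensor=Z: humidity < 59 AND temp > 31 → -44

-29, -45, -17, -34, -10, 17, -24, -37, 7, 4, -44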